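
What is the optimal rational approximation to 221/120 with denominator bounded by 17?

24/13

Expand x = 221/120 as a continued fraction with the Euclidean algorithm:
  221 = 1*120 + 101, so a_0 = 1.
  120 = 1*101 + 19, so a_1 = 1.
  101 = 5*19 + 6, so a_2 = 5.
  19 = 3*6 + 1, so a_3 = 3.
  6 = 6*1 + 0, so a_4 = 6.
so x = [1; 1, 5, 3, 6].
Convergents (p_i = a_i*p_{i-1} + p_{i-2}, q_i = a_i*q_{i-1} + q_{i-2} with p_{-2}=0, p_{-1}=1, q_{-2}=1, q_{-1}=0), until the denominator exceeds 17:
  i=0: a_0=1, p_0 = 1*1 + 0 = 1, q_0 = 1*0 + 1 = 1.
  i=1: a_1=1, p_1 = 1*1 + 1 = 2, q_1 = 1*1 + 0 = 1.
  i=2: a_2=5, p_2 = 5*2 + 1 = 11, q_2 = 5*1 + 1 = 6.
  i=3: a_3=3, p_3 = 3*11 + 2 = 35, q_3 = 3*6 + 1 = 19.
q_3 = 19 > 17, so the last convergent with denominator <= 17 is p_2/q_2 = 11/6.
The closest fraction with denominator <= 17 is either p_2/q_2 or the intermediate fraction (k*p_2 + p_1)/(k*q_2 + q_1) with the largest k >= 1 whose denominator stays <= 17; these approach x as k grows, and every other convergent or intermediate fraction in range is farther away.
Largest k: floor((17 - q_1)/q_2) = floor((17 - 1)/6) = 2.
That gives (2*11 + 2)/(2*6 + 1) = 24/13.
Compare the errors: |x - 11/6| = |221*6 - 11*120|/(120*6) = 6/720, and |x - 24/13| = |221*13 - 24*120|/(120*13) = 7/1560.
Cross-multiplying, 7*720 = 5040 < 9360 = 6*1560, so 7/1560 is smaller: the intermediate fraction 24/13 is closer to x than 11/6.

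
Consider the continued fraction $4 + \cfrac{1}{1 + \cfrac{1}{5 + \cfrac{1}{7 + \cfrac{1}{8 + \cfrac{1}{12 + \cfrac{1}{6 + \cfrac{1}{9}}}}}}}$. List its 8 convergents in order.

4/1, 5/1, 29/6, 208/43, 1693/350, 20524/4243, 124837/25808, 1144057/236515

Using the convergent recurrence p_i = a_i*p_{i-1} + p_{i-2}, q_i = a_i*q_{i-1} + q_{i-2} with p_{-2}=0, p_{-1}=1, q_{-2}=1, q_{-1}=0:
  i=0: a_0=4, p_0 = 4*1 + 0 = 4, q_0 = 4*0 + 1 = 1.
  i=1: a_1=1, p_1 = 1*4 + 1 = 5, q_1 = 1*1 + 0 = 1.
  i=2: a_2=5, p_2 = 5*5 + 4 = 29, q_2 = 5*1 + 1 = 6.
  i=3: a_3=7, p_3 = 7*29 + 5 = 208, q_3 = 7*6 + 1 = 43.
  i=4: a_4=8, p_4 = 8*208 + 29 = 1693, q_4 = 8*43 + 6 = 350.
  i=5: a_5=12, p_5 = 12*1693 + 208 = 20524, q_5 = 12*350 + 43 = 4243.
  i=6: a_6=6, p_6 = 6*20524 + 1693 = 124837, q_6 = 6*4243 + 350 = 25808.
  i=7: a_7=9, p_7 = 9*124837 + 20524 = 1144057, q_7 = 9*25808 + 4243 = 236515.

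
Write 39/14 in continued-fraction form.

Run the Euclidean algorithm on 39 and 14; the successive quotients are the partial quotients a_0, a_1, ... (each step inverts the fractional part left over by the previous one):
  39 = 2*14 + 11, so a_0 = 2.
  14 = 1*11 + 3, so a_1 = 1.
  11 = 3*3 + 2, so a_2 = 3.
  3 = 1*2 + 1, so a_3 = 1.
  2 = 2*1 + 0, so a_4 = 2.
The remainder reaches 0 after 5 divisions, so the expansion has 5 partial quotients, read off in order.

[2; 1, 3, 1, 2]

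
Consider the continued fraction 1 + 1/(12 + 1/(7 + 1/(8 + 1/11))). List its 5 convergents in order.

1/1, 13/12, 92/85, 749/692, 8331/7697

Using the convergent recurrence p_i = a_i*p_{i-1} + p_{i-2}, q_i = a_i*q_{i-1} + q_{i-2} with p_{-2}=0, p_{-1}=1, q_{-2}=1, q_{-1}=0:
  i=0: a_0=1, p_0 = 1*1 + 0 = 1, q_0 = 1*0 + 1 = 1.
  i=1: a_1=12, p_1 = 12*1 + 1 = 13, q_1 = 12*1 + 0 = 12.
  i=2: a_2=7, p_2 = 7*13 + 1 = 92, q_2 = 7*12 + 1 = 85.
  i=3: a_3=8, p_3 = 8*92 + 13 = 749, q_3 = 8*85 + 12 = 692.
  i=4: a_4=11, p_4 = 11*749 + 92 = 8331, q_4 = 11*692 + 85 = 7697.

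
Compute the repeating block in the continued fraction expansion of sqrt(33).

Write x_i = (sqrt(33) + m_i)/d_i with (m_0, d_0) = (0, 1). a_0 = floor(sqrt(33)) = 5, since 5^2 = 25 <= 33 < 36 = 6^2.
Iterate m_{i+1} = d_i*a_i - m_i, d_{i+1} = (33 - m_{i+1}^2)/d_i, a_{i+1} = floor((a_0 + m_{i+1})/d_{i+1}):
  m_1 = 1*5 - 0 = 5, d_1 = (33 - 5^2)/1 = 8/1 = 8, a_1 = floor((5 + 5)/8) = 1.
  m_2 = 8*1 - 5 = 3, d_2 = (33 - 3^2)/8 = 24/8 = 3, a_2 = floor((5 + 3)/3) = 2.
  m_3 = 3*2 - 3 = 3, d_3 = (33 - 3^2)/3 = 24/3 = 8, a_3 = floor((5 + 3)/8) = 1.
  m_4 = 8*1 - 3 = 5, d_4 = (33 - 5^2)/8 = 8/8 = 1, a_4 = floor((5 + 5)/1) = 10.
  m_5 = 1*10 - 5 = 5, d_5 = (33 - 5^2)/1 = 8/1 = 8: (m_5, d_5) = (m_1, d_1) = (5, 8), so from here the quotients repeat a_1, ..., a_4; the period length is 4.
Hence the expansion of sqrt(33) is a_0 = 5 followed by the repeating block 1, 2, 1, 10 (period 4).

[5; (1, 2, 1, 10)]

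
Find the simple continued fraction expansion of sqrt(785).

[28; (56)]

Write x_i = (sqrt(785) + m_i)/d_i with (m_0, d_0) = (0, 1). a_0 = floor(sqrt(785)) = 28, since 28^2 = 784 <= 785 < 841 = 29^2.
Iterate m_{i+1} = d_i*a_i - m_i, d_{i+1} = (785 - m_{i+1}^2)/d_i, a_{i+1} = floor((a_0 + m_{i+1})/d_{i+1}):
  m_1 = 1*28 - 0 = 28, d_1 = (785 - 28^2)/1 = 1/1 = 1, a_1 = floor((28 + 28)/1) = 56.
  m_2 = 1*56 - 28 = 28, d_2 = (785 - 28^2)/1 = 1/1 = 1: (m_2, d_2) = (m_1, d_1) = (28, 1), so from here the quotient a_1 repeats; the period length is 1.
Hence the expansion of sqrt(785) is a_0 = 28 followed by the repeating block 56 (period 1).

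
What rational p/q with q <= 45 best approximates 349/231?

Expand x = 349/231 as a continued fraction with the Euclidean algorithm:
  349 = 1*231 + 118, so a_0 = 1.
  231 = 1*118 + 113, so a_1 = 1.
  118 = 1*113 + 5, so a_2 = 1.
  113 = 22*5 + 3, so a_3 = 22.
  5 = 1*3 + 2, so a_4 = 1.
  3 = 1*2 + 1, so a_5 = 1.
  2 = 2*1 + 0, so a_6 = 2.
so x = [1; 1, 1, 22, 1, 1, 2].
Convergents (p_i = a_i*p_{i-1} + p_{i-2}, q_i = a_i*q_{i-1} + q_{i-2} with p_{-2}=0, p_{-1}=1, q_{-2}=1, q_{-1}=0), until the denominator exceeds 45:
  i=0: a_0=1, p_0 = 1*1 + 0 = 1, q_0 = 1*0 + 1 = 1.
  i=1: a_1=1, p_1 = 1*1 + 1 = 2, q_1 = 1*1 + 0 = 1.
  i=2: a_2=1, p_2 = 1*2 + 1 = 3, q_2 = 1*1 + 1 = 2.
  i=3: a_3=22, p_3 = 22*3 + 2 = 68, q_3 = 22*2 + 1 = 45.
  i=4: a_4=1, p_4 = 1*68 + 3 = 71, q_4 = 1*45 + 2 = 47.
q_4 = 47 > 45, so the last convergent with denominator <= 45 is p_3/q_3 = 68/45.
The closest fraction with denominator <= 45 is either p_3/q_3 or the intermediate fraction (k*p_3 + p_2)/(k*q_3 + q_2) with the largest k >= 1 whose denominator stays <= 45; these approach x as k grows, and every other convergent or intermediate fraction in range is farther away.
Largest k: floor((45 - q_2)/q_3) = floor((45 - 2)/45) = 0.
Since k = 0, no intermediate fraction beyond p_3/q_3 has denominator <= 45, so the convergent 68/45 is the closest (its error is |349*45 - 68*231|/(231*45) = 3/10395).

68/45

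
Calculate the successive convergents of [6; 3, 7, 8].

Using the convergent recurrence p_i = a_i*p_{i-1} + p_{i-2}, q_i = a_i*q_{i-1} + q_{i-2} with p_{-2}=0, p_{-1}=1, q_{-2}=1, q_{-1}=0:
  i=0: a_0=6, p_0 = 6*1 + 0 = 6, q_0 = 6*0 + 1 = 1.
  i=1: a_1=3, p_1 = 3*6 + 1 = 19, q_1 = 3*1 + 0 = 3.
  i=2: a_2=7, p_2 = 7*19 + 6 = 139, q_2 = 7*3 + 1 = 22.
  i=3: a_3=8, p_3 = 8*139 + 19 = 1131, q_3 = 8*22 + 3 = 179.

6/1, 19/3, 139/22, 1131/179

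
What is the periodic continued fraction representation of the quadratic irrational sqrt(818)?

[28; (1, 1, 1, 1, 56)]

Write x_i = (sqrt(818) + m_i)/d_i with (m_0, d_0) = (0, 1). a_0 = floor(sqrt(818)) = 28, since 28^2 = 784 <= 818 < 841 = 29^2.
Iterate m_{i+1} = d_i*a_i - m_i, d_{i+1} = (818 - m_{i+1}^2)/d_i, a_{i+1} = floor((a_0 + m_{i+1})/d_{i+1}):
  m_1 = 1*28 - 0 = 28, d_1 = (818 - 28^2)/1 = 34/1 = 34, a_1 = floor((28 + 28)/34) = 1.
  m_2 = 34*1 - 28 = 6, d_2 = (818 - 6^2)/34 = 782/34 = 23, a_2 = floor((28 + 6)/23) = 1.
  m_3 = 23*1 - 6 = 17, d_3 = (818 - 17^2)/23 = 529/23 = 23, a_3 = floor((28 + 17)/23) = 1.
  m_4 = 23*1 - 17 = 6, d_4 = (818 - 6^2)/23 = 782/23 = 34, a_4 = floor((28 + 6)/34) = 1.
  m_5 = 34*1 - 6 = 28, d_5 = (818 - 28^2)/34 = 34/34 = 1, a_5 = floor((28 + 28)/1) = 56.
  m_6 = 1*56 - 28 = 28, d_6 = (818 - 28^2)/1 = 34/1 = 34: (m_6, d_6) = (m_1, d_1) = (28, 34), so from here the quotients repeat a_1, ..., a_5; the period length is 5.
Hence the expansion of sqrt(818) is a_0 = 28 followed by the repeating block 1, 1, 1, 1, 56 (period 5).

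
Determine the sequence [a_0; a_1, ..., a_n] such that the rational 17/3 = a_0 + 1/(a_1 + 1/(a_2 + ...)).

Run the Euclidean algorithm on 17 and 3; the successive quotients are the partial quotients a_0, a_1, ... (each step inverts the fractional part left over by the previous one):
  17 = 5*3 + 2, so a_0 = 5.
  3 = 1*2 + 1, so a_1 = 1.
  2 = 2*1 + 0, so a_2 = 2.
The remainder reaches 0 after 3 divisions, so the expansion has 3 partial quotients, read off in order.

[5; 1, 2]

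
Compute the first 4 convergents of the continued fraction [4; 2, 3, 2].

Using the convergent recurrence p_i = a_i*p_{i-1} + p_{i-2}, q_i = a_i*q_{i-1} + q_{i-2} with p_{-2}=0, p_{-1}=1, q_{-2}=1, q_{-1}=0:
  i=0: a_0=4, p_0 = 4*1 + 0 = 4, q_0 = 4*0 + 1 = 1.
  i=1: a_1=2, p_1 = 2*4 + 1 = 9, q_1 = 2*1 + 0 = 2.
  i=2: a_2=3, p_2 = 3*9 + 4 = 31, q_2 = 3*2 + 1 = 7.
  i=3: a_3=2, p_3 = 2*31 + 9 = 71, q_3 = 2*7 + 2 = 16.

4/1, 9/2, 31/7, 71/16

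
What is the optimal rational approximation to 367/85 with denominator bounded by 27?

Expand x = 367/85 as a continued fraction with the Euclidean algorithm:
  367 = 4*85 + 27, so a_0 = 4.
  85 = 3*27 + 4, so a_1 = 3.
  27 = 6*4 + 3, so a_2 = 6.
  4 = 1*3 + 1, so a_3 = 1.
  3 = 3*1 + 0, so a_4 = 3.
so x = [4; 3, 6, 1, 3].
Convergents (p_i = a_i*p_{i-1} + p_{i-2}, q_i = a_i*q_{i-1} + q_{i-2} with p_{-2}=0, p_{-1}=1, q_{-2}=1, q_{-1}=0), until the denominator exceeds 27:
  i=0: a_0=4, p_0 = 4*1 + 0 = 4, q_0 = 4*0 + 1 = 1.
  i=1: a_1=3, p_1 = 3*4 + 1 = 13, q_1 = 3*1 + 0 = 3.
  i=2: a_2=6, p_2 = 6*13 + 4 = 82, q_2 = 6*3 + 1 = 19.
  i=3: a_3=1, p_3 = 1*82 + 13 = 95, q_3 = 1*19 + 3 = 22.
  i=4: a_4=3, p_4 = 3*95 + 82 = 367, q_4 = 3*22 + 19 = 85.
q_4 = 85 > 27, so the last convergent with denominator <= 27 is p_3/q_3 = 95/22.
The closest fraction with denominator <= 27 is either p_3/q_3 or the intermediate fraction (k*p_3 + p_2)/(k*q_3 + q_2) with the largest k >= 1 whose denominator stays <= 27; these approach x as k grows, and every other convergent or intermediate fraction in range is farther away.
Largest k: floor((27 - q_2)/q_3) = floor((27 - 19)/22) = 0.
Since k = 0, no intermediate fraction beyond p_3/q_3 has denominator <= 27, so the convergent 95/22 is the closest (its error is |367*22 - 95*85|/(85*22) = 1/1870).

95/22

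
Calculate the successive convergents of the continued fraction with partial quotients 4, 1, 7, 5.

Using the convergent recurrence p_i = a_i*p_{i-1} + p_{i-2}, q_i = a_i*q_{i-1} + q_{i-2} with p_{-2}=0, p_{-1}=1, q_{-2}=1, q_{-1}=0:
  i=0: a_0=4, p_0 = 4*1 + 0 = 4, q_0 = 4*0 + 1 = 1.
  i=1: a_1=1, p_1 = 1*4 + 1 = 5, q_1 = 1*1 + 0 = 1.
  i=2: a_2=7, p_2 = 7*5 + 4 = 39, q_2 = 7*1 + 1 = 8.
  i=3: a_3=5, p_3 = 5*39 + 5 = 200, q_3 = 5*8 + 1 = 41.

4/1, 5/1, 39/8, 200/41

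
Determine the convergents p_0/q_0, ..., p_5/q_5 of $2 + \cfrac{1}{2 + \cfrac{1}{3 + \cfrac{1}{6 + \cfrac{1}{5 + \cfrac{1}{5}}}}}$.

2/1, 5/2, 17/7, 107/44, 552/227, 2867/1179

Using the convergent recurrence p_i = a_i*p_{i-1} + p_{i-2}, q_i = a_i*q_{i-1} + q_{i-2} with p_{-2}=0, p_{-1}=1, q_{-2}=1, q_{-1}=0:
  i=0: a_0=2, p_0 = 2*1 + 0 = 2, q_0 = 2*0 + 1 = 1.
  i=1: a_1=2, p_1 = 2*2 + 1 = 5, q_1 = 2*1 + 0 = 2.
  i=2: a_2=3, p_2 = 3*5 + 2 = 17, q_2 = 3*2 + 1 = 7.
  i=3: a_3=6, p_3 = 6*17 + 5 = 107, q_3 = 6*7 + 2 = 44.
  i=4: a_4=5, p_4 = 5*107 + 17 = 552, q_4 = 5*44 + 7 = 227.
  i=5: a_5=5, p_5 = 5*552 + 107 = 2867, q_5 = 5*227 + 44 = 1179.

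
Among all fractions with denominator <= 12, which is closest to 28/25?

Expand x = 28/25 as a continued fraction with the Euclidean algorithm:
  28 = 1*25 + 3, so a_0 = 1.
  25 = 8*3 + 1, so a_1 = 8.
  3 = 3*1 + 0, so a_2 = 3.
so x = [1; 8, 3].
Convergents (p_i = a_i*p_{i-1} + p_{i-2}, q_i = a_i*q_{i-1} + q_{i-2} with p_{-2}=0, p_{-1}=1, q_{-2}=1, q_{-1}=0), until the denominator exceeds 12:
  i=0: a_0=1, p_0 = 1*1 + 0 = 1, q_0 = 1*0 + 1 = 1.
  i=1: a_1=8, p_1 = 8*1 + 1 = 9, q_1 = 8*1 + 0 = 8.
  i=2: a_2=3, p_2 = 3*9 + 1 = 28, q_2 = 3*8 + 1 = 25.
q_2 = 25 > 12, so the last convergent with denominator <= 12 is p_1/q_1 = 9/8.
The closest fraction with denominator <= 12 is either p_1/q_1 or the intermediate fraction (k*p_1 + p_0)/(k*q_1 + q_0) with the largest k >= 1 whose denominator stays <= 12; these approach x as k grows, and every other convergent or intermediate fraction in range is farther away.
Largest k: floor((12 - q_0)/q_1) = floor((12 - 1)/8) = 1.
That gives (1*9 + 1)/(1*8 + 1) = 10/9.
Compare the errors: |x - 9/8| = |28*8 - 9*25|/(25*8) = 1/200, and |x - 10/9| = |28*9 - 10*25|/(25*9) = 2/225.
Cross-multiplying, 1*225 = 225 < 400 = 2*200, so 1/200 is smaller: the convergent 9/8 is closer to x than 10/9.

9/8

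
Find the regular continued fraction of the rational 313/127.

Run the Euclidean algorithm on 313 and 127; the successive quotients are the partial quotients a_0, a_1, ... (each step inverts the fractional part left over by the previous one):
  313 = 2*127 + 59, so a_0 = 2.
  127 = 2*59 + 9, so a_1 = 2.
  59 = 6*9 + 5, so a_2 = 6.
  9 = 1*5 + 4, so a_3 = 1.
  5 = 1*4 + 1, so a_4 = 1.
  4 = 4*1 + 0, so a_5 = 4.
The remainder reaches 0 after 6 divisions, so the expansion has 6 partial quotients, read off in order.

[2; 2, 6, 1, 1, 4]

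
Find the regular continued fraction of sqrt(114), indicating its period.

[10; (1, 2, 10, 2, 1, 20)]

Write x_i = (sqrt(114) + m_i)/d_i with (m_0, d_0) = (0, 1). a_0 = floor(sqrt(114)) = 10, since 10^2 = 100 <= 114 < 121 = 11^2.
Iterate m_{i+1} = d_i*a_i - m_i, d_{i+1} = (114 - m_{i+1}^2)/d_i, a_{i+1} = floor((a_0 + m_{i+1})/d_{i+1}):
  m_1 = 1*10 - 0 = 10, d_1 = (114 - 10^2)/1 = 14/1 = 14, a_1 = floor((10 + 10)/14) = 1.
  m_2 = 14*1 - 10 = 4, d_2 = (114 - 4^2)/14 = 98/14 = 7, a_2 = floor((10 + 4)/7) = 2.
  m_3 = 7*2 - 4 = 10, d_3 = (114 - 10^2)/7 = 14/7 = 2, a_3 = floor((10 + 10)/2) = 10.
  m_4 = 2*10 - 10 = 10, d_4 = (114 - 10^2)/2 = 14/2 = 7, a_4 = floor((10 + 10)/7) = 2.
  m_5 = 7*2 - 10 = 4, d_5 = (114 - 4^2)/7 = 98/7 = 14, a_5 = floor((10 + 4)/14) = 1.
  m_6 = 14*1 - 4 = 10, d_6 = (114 - 10^2)/14 = 14/14 = 1, a_6 = floor((10 + 10)/1) = 20.
  m_7 = 1*20 - 10 = 10, d_7 = (114 - 10^2)/1 = 14/1 = 14: (m_7, d_7) = (m_1, d_1) = (10, 14), so from here the quotients repeat a_1, ..., a_6; the period length is 6.
Hence the expansion of sqrt(114) is a_0 = 10 followed by the repeating block 1, 2, 10, 2, 1, 20 (period 6).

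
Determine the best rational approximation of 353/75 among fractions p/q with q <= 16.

47/10

Expand x = 353/75 as a continued fraction with the Euclidean algorithm:
  353 = 4*75 + 53, so a_0 = 4.
  75 = 1*53 + 22, so a_1 = 1.
  53 = 2*22 + 9, so a_2 = 2.
  22 = 2*9 + 4, so a_3 = 2.
  9 = 2*4 + 1, so a_4 = 2.
  4 = 4*1 + 0, so a_5 = 4.
so x = [4; 1, 2, 2, 2, 4].
Convergents (p_i = a_i*p_{i-1} + p_{i-2}, q_i = a_i*q_{i-1} + q_{i-2} with p_{-2}=0, p_{-1}=1, q_{-2}=1, q_{-1}=0), until the denominator exceeds 16:
  i=0: a_0=4, p_0 = 4*1 + 0 = 4, q_0 = 4*0 + 1 = 1.
  i=1: a_1=1, p_1 = 1*4 + 1 = 5, q_1 = 1*1 + 0 = 1.
  i=2: a_2=2, p_2 = 2*5 + 4 = 14, q_2 = 2*1 + 1 = 3.
  i=3: a_3=2, p_3 = 2*14 + 5 = 33, q_3 = 2*3 + 1 = 7.
  i=4: a_4=2, p_4 = 2*33 + 14 = 80, q_4 = 2*7 + 3 = 17.
q_4 = 17 > 16, so the last convergent with denominator <= 16 is p_3/q_3 = 33/7.
The closest fraction with denominator <= 16 is either p_3/q_3 or the intermediate fraction (k*p_3 + p_2)/(k*q_3 + q_2) with the largest k >= 1 whose denominator stays <= 16; these approach x as k grows, and every other convergent or intermediate fraction in range is farther away.
Largest k: floor((16 - q_2)/q_3) = floor((16 - 3)/7) = 1.
That gives (1*33 + 14)/(1*7 + 3) = 47/10.
Compare the errors: |x - 33/7| = |353*7 - 33*75|/(75*7) = 4/525, and |x - 47/10| = |353*10 - 47*75|/(75*10) = 5/750.
Cross-multiplying, 5*525 = 2625 < 3000 = 4*750, so 5/750 is smaller: the intermediate fraction 47/10 is closer to x than 33/7.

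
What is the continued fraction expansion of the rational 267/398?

Run the Euclidean algorithm on 267 and 398; the successive quotients are the partial quotients a_0, a_1, ... (each step inverts the fractional part left over by the previous one):
  267 = 0*398 + 267, so a_0 = 0.
  398 = 1*267 + 131, so a_1 = 1.
  267 = 2*131 + 5, so a_2 = 2.
  131 = 26*5 + 1, so a_3 = 26.
  5 = 5*1 + 0, so a_4 = 5.
The remainder reaches 0 after 5 divisions, so the expansion has 5 partial quotients, read off in order.

[0; 1, 2, 26, 5]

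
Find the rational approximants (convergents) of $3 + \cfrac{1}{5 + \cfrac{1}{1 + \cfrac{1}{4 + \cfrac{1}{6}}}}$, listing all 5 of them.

3/1, 16/5, 19/6, 92/29, 571/180

Using the convergent recurrence p_i = a_i*p_{i-1} + p_{i-2}, q_i = a_i*q_{i-1} + q_{i-2} with p_{-2}=0, p_{-1}=1, q_{-2}=1, q_{-1}=0:
  i=0: a_0=3, p_0 = 3*1 + 0 = 3, q_0 = 3*0 + 1 = 1.
  i=1: a_1=5, p_1 = 5*3 + 1 = 16, q_1 = 5*1 + 0 = 5.
  i=2: a_2=1, p_2 = 1*16 + 3 = 19, q_2 = 1*5 + 1 = 6.
  i=3: a_3=4, p_3 = 4*19 + 16 = 92, q_3 = 4*6 + 5 = 29.
  i=4: a_4=6, p_4 = 6*92 + 19 = 571, q_4 = 6*29 + 6 = 180.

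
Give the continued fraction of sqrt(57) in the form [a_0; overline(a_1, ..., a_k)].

Write x_i = (sqrt(57) + m_i)/d_i with (m_0, d_0) = (0, 1). a_0 = floor(sqrt(57)) = 7, since 7^2 = 49 <= 57 < 64 = 8^2.
Iterate m_{i+1} = d_i*a_i - m_i, d_{i+1} = (57 - m_{i+1}^2)/d_i, a_{i+1} = floor((a_0 + m_{i+1})/d_{i+1}):
  m_1 = 1*7 - 0 = 7, d_1 = (57 - 7^2)/1 = 8/1 = 8, a_1 = floor((7 + 7)/8) = 1.
  m_2 = 8*1 - 7 = 1, d_2 = (57 - 1^2)/8 = 56/8 = 7, a_2 = floor((7 + 1)/7) = 1.
  m_3 = 7*1 - 1 = 6, d_3 = (57 - 6^2)/7 = 21/7 = 3, a_3 = floor((7 + 6)/3) = 4.
  m_4 = 3*4 - 6 = 6, d_4 = (57 - 6^2)/3 = 21/3 = 7, a_4 = floor((7 + 6)/7) = 1.
  m_5 = 7*1 - 6 = 1, d_5 = (57 - 1^2)/7 = 56/7 = 8, a_5 = floor((7 + 1)/8) = 1.
  m_6 = 8*1 - 1 = 7, d_6 = (57 - 7^2)/8 = 8/8 = 1, a_6 = floor((7 + 7)/1) = 14.
  m_7 = 1*14 - 7 = 7, d_7 = (57 - 7^2)/1 = 8/1 = 8: (m_7, d_7) = (m_1, d_1) = (7, 8), so from here the quotients repeat a_1, ..., a_6; the period length is 6.
Hence the expansion of sqrt(57) is a_0 = 7 followed by the repeating block 1, 1, 4, 1, 1, 14 (period 6).

[7; overline(1, 1, 4, 1, 1, 14)]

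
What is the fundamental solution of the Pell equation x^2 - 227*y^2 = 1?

(x, y) = (226, 15)

First expand sqrt(227) as a continued fraction. With x_i = (sqrt(227) + m_i)/d_i and (m_0, d_0) = (0, 1): a_0 = floor(sqrt(227)) = 15, since 15^2 = 225 <= 227 < 256 = 16^2.
Iterate m_{i+1} = d_i*a_i - m_i, d_{i+1} = (227 - m_{i+1}^2)/d_i, a_{i+1} = floor((a_0 + m_{i+1})/d_{i+1}):
  m_1 = 1*15 - 0 = 15, d_1 = (227 - 15^2)/1 = 2/1 = 2, a_1 = floor((15 + 15)/2) = 15.
  m_2 = 2*15 - 15 = 15, d_2 = (227 - 15^2)/2 = 2/2 = 1, a_2 = floor((15 + 15)/1) = 30.
  m_3 = 1*30 - 15 = 15, d_3 = (227 - 15^2)/1 = 2/1 = 2: (m_3, d_3) = (m_1, d_1) = (15, 2), so from here the quotients repeat a_1, a_2; the period length is 2.
So sqrt(227) = [15; (15, 30)] with period length k = 2.
k is even, so the fundamental solution of x^2 - 227y^2 = 1 is (p_{k-1}, q_{k-1}) = (p_1, q_1); compute convergents through index 1.
Convergents (p_i = a_i*p_{i-1} + p_{i-2}, q_i = a_i*q_{i-1} + q_{i-2} with p_{-2}=0, p_{-1}=1, q_{-2}=1, q_{-1}=0):
  i=0: a_0=15, p_0 = 15*1 + 0 = 15, q_0 = 15*0 + 1 = 1.
  i=1: a_1=15, p_1 = 15*15 + 1 = 226, q_1 = 15*1 + 0 = 15.
Check: 226^2 - 227*15^2 = 51076 - 51075 = 1, so (x, y) = (226, 15) solves the equation, and by the theorem it is the least positive solution.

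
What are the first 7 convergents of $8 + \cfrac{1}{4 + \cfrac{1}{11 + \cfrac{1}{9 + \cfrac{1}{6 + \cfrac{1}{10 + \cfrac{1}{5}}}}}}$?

8/1, 33/4, 371/45, 3372/409, 20603/2499, 209402/25399, 1067613/129494

Using the convergent recurrence p_i = a_i*p_{i-1} + p_{i-2}, q_i = a_i*q_{i-1} + q_{i-2} with p_{-2}=0, p_{-1}=1, q_{-2}=1, q_{-1}=0:
  i=0: a_0=8, p_0 = 8*1 + 0 = 8, q_0 = 8*0 + 1 = 1.
  i=1: a_1=4, p_1 = 4*8 + 1 = 33, q_1 = 4*1 + 0 = 4.
  i=2: a_2=11, p_2 = 11*33 + 8 = 371, q_2 = 11*4 + 1 = 45.
  i=3: a_3=9, p_3 = 9*371 + 33 = 3372, q_3 = 9*45 + 4 = 409.
  i=4: a_4=6, p_4 = 6*3372 + 371 = 20603, q_4 = 6*409 + 45 = 2499.
  i=5: a_5=10, p_5 = 10*20603 + 3372 = 209402, q_5 = 10*2499 + 409 = 25399.
  i=6: a_6=5, p_6 = 5*209402 + 20603 = 1067613, q_6 = 5*25399 + 2499 = 129494.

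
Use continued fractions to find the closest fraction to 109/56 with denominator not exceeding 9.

Expand x = 109/56 as a continued fraction with the Euclidean algorithm:
  109 = 1*56 + 53, so a_0 = 1.
  56 = 1*53 + 3, so a_1 = 1.
  53 = 17*3 + 2, so a_2 = 17.
  3 = 1*2 + 1, so a_3 = 1.
  2 = 2*1 + 0, so a_4 = 2.
so x = [1; 1, 17, 1, 2].
Convergents (p_i = a_i*p_{i-1} + p_{i-2}, q_i = a_i*q_{i-1} + q_{i-2} with p_{-2}=0, p_{-1}=1, q_{-2}=1, q_{-1}=0), until the denominator exceeds 9:
  i=0: a_0=1, p_0 = 1*1 + 0 = 1, q_0 = 1*0 + 1 = 1.
  i=1: a_1=1, p_1 = 1*1 + 1 = 2, q_1 = 1*1 + 0 = 1.
  i=2: a_2=17, p_2 = 17*2 + 1 = 35, q_2 = 17*1 + 1 = 18.
q_2 = 18 > 9, so the last convergent with denominator <= 9 is p_1/q_1 = 2/1.
The closest fraction with denominator <= 9 is either p_1/q_1 or the intermediate fraction (k*p_1 + p_0)/(k*q_1 + q_0) with the largest k >= 1 whose denominator stays <= 9; these approach x as k grows, and every other convergent or intermediate fraction in range is farther away.
Largest k: floor((9 - q_0)/q_1) = floor((9 - 1)/1) = 8.
That gives (8*2 + 1)/(8*1 + 1) = 17/9.
Compare the errors: |x - 2/1| = |109*1 - 2*56|/(56*1) = 3/56, and |x - 17/9| = |109*9 - 17*56|/(56*9) = 29/504.
Cross-multiplying, 3*504 = 1512 < 1624 = 29*56, so 3/56 is smaller: the convergent 2/1 is closer to x than 17/9.

2/1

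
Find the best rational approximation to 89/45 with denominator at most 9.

2/1

Expand x = 89/45 as a continued fraction with the Euclidean algorithm:
  89 = 1*45 + 44, so a_0 = 1.
  45 = 1*44 + 1, so a_1 = 1.
  44 = 44*1 + 0, so a_2 = 44.
so x = [1; 1, 44].
Convergents (p_i = a_i*p_{i-1} + p_{i-2}, q_i = a_i*q_{i-1} + q_{i-2} with p_{-2}=0, p_{-1}=1, q_{-2}=1, q_{-1}=0), until the denominator exceeds 9:
  i=0: a_0=1, p_0 = 1*1 + 0 = 1, q_0 = 1*0 + 1 = 1.
  i=1: a_1=1, p_1 = 1*1 + 1 = 2, q_1 = 1*1 + 0 = 1.
  i=2: a_2=44, p_2 = 44*2 + 1 = 89, q_2 = 44*1 + 1 = 45.
q_2 = 45 > 9, so the last convergent with denominator <= 9 is p_1/q_1 = 2/1.
The closest fraction with denominator <= 9 is either p_1/q_1 or the intermediate fraction (k*p_1 + p_0)/(k*q_1 + q_0) with the largest k >= 1 whose denominator stays <= 9; these approach x as k grows, and every other convergent or intermediate fraction in range is farther away.
Largest k: floor((9 - q_0)/q_1) = floor((9 - 1)/1) = 8.
That gives (8*2 + 1)/(8*1 + 1) = 17/9.
Compare the errors: |x - 2/1| = |89*1 - 2*45|/(45*1) = 1/45, and |x - 17/9| = |89*9 - 17*45|/(45*9) = 36/405.
Cross-multiplying, 1*405 = 405 < 1620 = 36*45, so 1/45 is smaller: the convergent 2/1 is closer to x than 17/9.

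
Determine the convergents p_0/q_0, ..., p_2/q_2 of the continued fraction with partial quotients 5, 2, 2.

5/1, 11/2, 27/5

Using the convergent recurrence p_i = a_i*p_{i-1} + p_{i-2}, q_i = a_i*q_{i-1} + q_{i-2} with p_{-2}=0, p_{-1}=1, q_{-2}=1, q_{-1}=0:
  i=0: a_0=5, p_0 = 5*1 + 0 = 5, q_0 = 5*0 + 1 = 1.
  i=1: a_1=2, p_1 = 2*5 + 1 = 11, q_1 = 2*1 + 0 = 2.
  i=2: a_2=2, p_2 = 2*11 + 5 = 27, q_2 = 2*2 + 1 = 5.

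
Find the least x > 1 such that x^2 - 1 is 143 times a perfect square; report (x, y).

(x, y) = (12, 1)

First expand sqrt(143) as a continued fraction. With x_i = (sqrt(143) + m_i)/d_i and (m_0, d_0) = (0, 1): a_0 = floor(sqrt(143)) = 11, since 11^2 = 121 <= 143 < 144 = 12^2.
Iterate m_{i+1} = d_i*a_i - m_i, d_{i+1} = (143 - m_{i+1}^2)/d_i, a_{i+1} = floor((a_0 + m_{i+1})/d_{i+1}):
  m_1 = 1*11 - 0 = 11, d_1 = (143 - 11^2)/1 = 22/1 = 22, a_1 = floor((11 + 11)/22) = 1.
  m_2 = 22*1 - 11 = 11, d_2 = (143 - 11^2)/22 = 22/22 = 1, a_2 = floor((11 + 11)/1) = 22.
  m_3 = 1*22 - 11 = 11, d_3 = (143 - 11^2)/1 = 22/1 = 22: (m_3, d_3) = (m_1, d_1) = (11, 22), so from here the quotients repeat a_1, a_2; the period length is 2.
So sqrt(143) = [11; (1, 22)] with period length k = 2.
k is even, so the fundamental solution of x^2 - 143y^2 = 1 is (p_{k-1}, q_{k-1}) = (p_1, q_1); compute convergents through index 1.
Convergents (p_i = a_i*p_{i-1} + p_{i-2}, q_i = a_i*q_{i-1} + q_{i-2} with p_{-2}=0, p_{-1}=1, q_{-2}=1, q_{-1}=0):
  i=0: a_0=11, p_0 = 11*1 + 0 = 11, q_0 = 11*0 + 1 = 1.
  i=1: a_1=1, p_1 = 1*11 + 1 = 12, q_1 = 1*1 + 0 = 1.
Check: 12^2 - 143*1^2 = 144 - 143 = 1, so (x, y) = (12, 1) solves the equation, and by the theorem it is the least positive solution.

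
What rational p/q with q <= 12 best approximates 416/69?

Expand x = 416/69 as a continued fraction with the Euclidean algorithm:
  416 = 6*69 + 2, so a_0 = 6.
  69 = 34*2 + 1, so a_1 = 34.
  2 = 2*1 + 0, so a_2 = 2.
so x = [6; 34, 2].
Convergents (p_i = a_i*p_{i-1} + p_{i-2}, q_i = a_i*q_{i-1} + q_{i-2} with p_{-2}=0, p_{-1}=1, q_{-2}=1, q_{-1}=0), until the denominator exceeds 12:
  i=0: a_0=6, p_0 = 6*1 + 0 = 6, q_0 = 6*0 + 1 = 1.
  i=1: a_1=34, p_1 = 34*6 + 1 = 205, q_1 = 34*1 + 0 = 34.
q_1 = 34 > 12, so the last convergent with denominator <= 12 is p_0/q_0 = 6/1.
The closest fraction with denominator <= 12 is either p_0/q_0 or the intermediate fraction (k*p_0 + p_{-1})/(k*q_0 + q_{-1}) with the largest k >= 1 whose denominator stays <= 12; these approach x as k grows, and every other convergent or intermediate fraction in range is farther away.
Largest k: floor((12 - q_{-1})/q_0) = floor((12 - 0)/1) = 12 (using the seeds p_{-1} = 1, q_{-1} = 0).
That gives (12*6 + 1)/(12*1 + 0) = 73/12.
Compare the errors: |x - 6/1| = |416*1 - 6*69|/(69*1) = 2/69, and |x - 73/12| = |416*12 - 73*69|/(69*12) = 45/828.
Cross-multiplying, 2*828 = 1656 < 3105 = 45*69, so 2/69 is smaller: the convergent 6/1 is closer to x than 73/12.

6/1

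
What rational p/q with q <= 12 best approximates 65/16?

49/12

Expand x = 65/16 as a continued fraction with the Euclidean algorithm:
  65 = 4*16 + 1, so a_0 = 4.
  16 = 16*1 + 0, so a_1 = 16.
so x = [4; 16].
Convergents (p_i = a_i*p_{i-1} + p_{i-2}, q_i = a_i*q_{i-1} + q_{i-2} with p_{-2}=0, p_{-1}=1, q_{-2}=1, q_{-1}=0), until the denominator exceeds 12:
  i=0: a_0=4, p_0 = 4*1 + 0 = 4, q_0 = 4*0 + 1 = 1.
  i=1: a_1=16, p_1 = 16*4 + 1 = 65, q_1 = 16*1 + 0 = 16.
q_1 = 16 > 12, so the last convergent with denominator <= 12 is p_0/q_0 = 4/1.
The closest fraction with denominator <= 12 is either p_0/q_0 or the intermediate fraction (k*p_0 + p_{-1})/(k*q_0 + q_{-1}) with the largest k >= 1 whose denominator stays <= 12; these approach x as k grows, and every other convergent or intermediate fraction in range is farther away.
Largest k: floor((12 - q_{-1})/q_0) = floor((12 - 0)/1) = 12 (using the seeds p_{-1} = 1, q_{-1} = 0).
That gives (12*4 + 1)/(12*1 + 0) = 49/12.
Compare the errors: |x - 4/1| = |65*1 - 4*16|/(16*1) = 1/16, and |x - 49/12| = |65*12 - 49*16|/(16*12) = 4/192.
Cross-multiplying, 4*16 = 64 < 192 = 1*192, so 4/192 is smaller: the intermediate fraction 49/12 is closer to x than 4/1.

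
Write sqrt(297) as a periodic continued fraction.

[17; (4, 3, 1, 1, 2, 1, 1, 3, 4, 34)]

Write x_i = (sqrt(297) + m_i)/d_i with (m_0, d_0) = (0, 1). a_0 = floor(sqrt(297)) = 17, since 17^2 = 289 <= 297 < 324 = 18^2.
Iterate m_{i+1} = d_i*a_i - m_i, d_{i+1} = (297 - m_{i+1}^2)/d_i, a_{i+1} = floor((a_0 + m_{i+1})/d_{i+1}):
  m_1 = 1*17 - 0 = 17, d_1 = (297 - 17^2)/1 = 8/1 = 8, a_1 = floor((17 + 17)/8) = 4.
  m_2 = 8*4 - 17 = 15, d_2 = (297 - 15^2)/8 = 72/8 = 9, a_2 = floor((17 + 15)/9) = 3.
  m_3 = 9*3 - 15 = 12, d_3 = (297 - 12^2)/9 = 153/9 = 17, a_3 = floor((17 + 12)/17) = 1.
  m_4 = 17*1 - 12 = 5, d_4 = (297 - 5^2)/17 = 272/17 = 16, a_4 = floor((17 + 5)/16) = 1.
  m_5 = 16*1 - 5 = 11, d_5 = (297 - 11^2)/16 = 176/16 = 11, a_5 = floor((17 + 11)/11) = 2.
  m_6 = 11*2 - 11 = 11, d_6 = (297 - 11^2)/11 = 176/11 = 16, a_6 = floor((17 + 11)/16) = 1.
  m_7 = 16*1 - 11 = 5, d_7 = (297 - 5^2)/16 = 272/16 = 17, a_7 = floor((17 + 5)/17) = 1.
  m_8 = 17*1 - 5 = 12, d_8 = (297 - 12^2)/17 = 153/17 = 9, a_8 = floor((17 + 12)/9) = 3.
  m_9 = 9*3 - 12 = 15, d_9 = (297 - 15^2)/9 = 72/9 = 8, a_9 = floor((17 + 15)/8) = 4.
  m_10 = 8*4 - 15 = 17, d_10 = (297 - 17^2)/8 = 8/8 = 1, a_10 = floor((17 + 17)/1) = 34.
  m_11 = 1*34 - 17 = 17, d_11 = (297 - 17^2)/1 = 8/1 = 8: (m_11, d_11) = (m_1, d_1) = (17, 8), so from here the quotients repeat a_1, ..., a_10; the period length is 10.
Hence the expansion of sqrt(297) is a_0 = 17 followed by the repeating block 4, 3, 1, 1, 2, 1, 1, 3, 4, 34 (period 10).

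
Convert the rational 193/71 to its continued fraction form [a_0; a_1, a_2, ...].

[2; 1, 2, 1, 1, 4, 2]

Run the Euclidean algorithm on 193 and 71; the successive quotients are the partial quotients a_0, a_1, ... (each step inverts the fractional part left over by the previous one):
  193 = 2*71 + 51, so a_0 = 2.
  71 = 1*51 + 20, so a_1 = 1.
  51 = 2*20 + 11, so a_2 = 2.
  20 = 1*11 + 9, so a_3 = 1.
  11 = 1*9 + 2, so a_4 = 1.
  9 = 4*2 + 1, so a_5 = 4.
  2 = 2*1 + 0, so a_6 = 2.
The remainder reaches 0 after 7 divisions, so the expansion has 7 partial quotients, read off in order.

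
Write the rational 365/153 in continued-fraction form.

Run the Euclidean algorithm on 365 and 153; the successive quotients are the partial quotients a_0, a_1, ... (each step inverts the fractional part left over by the previous one):
  365 = 2*153 + 59, so a_0 = 2.
  153 = 2*59 + 35, so a_1 = 2.
  59 = 1*35 + 24, so a_2 = 1.
  35 = 1*24 + 11, so a_3 = 1.
  24 = 2*11 + 2, so a_4 = 2.
  11 = 5*2 + 1, so a_5 = 5.
  2 = 2*1 + 0, so a_6 = 2.
The remainder reaches 0 after 7 divisions, so the expansion has 7 partial quotients, read off in order.

[2; 2, 1, 1, 2, 5, 2]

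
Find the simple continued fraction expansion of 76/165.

[0; 2, 5, 1, 5, 2]

Run the Euclidean algorithm on 76 and 165; the successive quotients are the partial quotients a_0, a_1, ... (each step inverts the fractional part left over by the previous one):
  76 = 0*165 + 76, so a_0 = 0.
  165 = 2*76 + 13, so a_1 = 2.
  76 = 5*13 + 11, so a_2 = 5.
  13 = 1*11 + 2, so a_3 = 1.
  11 = 5*2 + 1, so a_4 = 5.
  2 = 2*1 + 0, so a_5 = 2.
The remainder reaches 0 after 6 divisions, so the expansion has 6 partial quotients, read off in order.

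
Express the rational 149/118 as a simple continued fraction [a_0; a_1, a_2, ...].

[1; 3, 1, 4, 6]

Run the Euclidean algorithm on 149 and 118; the successive quotients are the partial quotients a_0, a_1, ... (each step inverts the fractional part left over by the previous one):
  149 = 1*118 + 31, so a_0 = 1.
  118 = 3*31 + 25, so a_1 = 3.
  31 = 1*25 + 6, so a_2 = 1.
  25 = 4*6 + 1, so a_3 = 4.
  6 = 6*1 + 0, so a_4 = 6.
The remainder reaches 0 after 5 divisions, so the expansion has 5 partial quotients, read off in order.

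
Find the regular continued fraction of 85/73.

Run the Euclidean algorithm on 85 and 73; the successive quotients are the partial quotients a_0, a_1, ... (each step inverts the fractional part left over by the previous one):
  85 = 1*73 + 12, so a_0 = 1.
  73 = 6*12 + 1, so a_1 = 6.
  12 = 12*1 + 0, so a_2 = 12.
The remainder reaches 0 after 3 divisions, so the expansion has 3 partial quotients, read off in order.

[1; 6, 12]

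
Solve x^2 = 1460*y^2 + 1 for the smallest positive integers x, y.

(x, y) = (23915529, 625898)

First expand sqrt(1460) as a continued fraction. With x_i = (sqrt(1460) + m_i)/d_i and (m_0, d_0) = (0, 1): a_0 = floor(sqrt(1460)) = 38, since 38^2 = 1444 <= 1460 < 1521 = 39^2.
Iterate m_{i+1} = d_i*a_i - m_i, d_{i+1} = (1460 - m_{i+1}^2)/d_i, a_{i+1} = floor((a_0 + m_{i+1})/d_{i+1}):
  m_1 = 1*38 - 0 = 38, d_1 = (1460 - 38^2)/1 = 16/1 = 16, a_1 = floor((38 + 38)/16) = 4.
  m_2 = 16*4 - 38 = 26, d_2 = (1460 - 26^2)/16 = 784/16 = 49, a_2 = floor((38 + 26)/49) = 1.
  m_3 = 49*1 - 26 = 23, d_3 = (1460 - 23^2)/49 = 931/49 = 19, a_3 = floor((38 + 23)/19) = 3.
  m_4 = 19*3 - 23 = 34, d_4 = (1460 - 34^2)/19 = 304/19 = 16, a_4 = floor((38 + 34)/16) = 4.
  m_5 = 16*4 - 34 = 30, d_5 = (1460 - 30^2)/16 = 560/16 = 35, a_5 = floor((38 + 30)/35) = 1.
  m_6 = 35*1 - 30 = 5, d_6 = (1460 - 5^2)/35 = 1435/35 = 41, a_6 = floor((38 + 5)/41) = 1.
  m_7 = 41*1 - 5 = 36, d_7 = (1460 - 36^2)/41 = 164/41 = 4, a_7 = floor((38 + 36)/4) = 18.
  m_8 = 4*18 - 36 = 36, d_8 = (1460 - 36^2)/4 = 164/4 = 41, a_8 = floor((38 + 36)/41) = 1.
  m_9 = 41*1 - 36 = 5, d_9 = (1460 - 5^2)/41 = 1435/41 = 35, a_9 = floor((38 + 5)/35) = 1.
  m_10 = 35*1 - 5 = 30, d_10 = (1460 - 30^2)/35 = 560/35 = 16, a_10 = floor((38 + 30)/16) = 4.
  m_11 = 16*4 - 30 = 34, d_11 = (1460 - 34^2)/16 = 304/16 = 19, a_11 = floor((38 + 34)/19) = 3.
  m_12 = 19*3 - 34 = 23, d_12 = (1460 - 23^2)/19 = 931/19 = 49, a_12 = floor((38 + 23)/49) = 1.
  m_13 = 49*1 - 23 = 26, d_13 = (1460 - 26^2)/49 = 784/49 = 16, a_13 = floor((38 + 26)/16) = 4.
  m_14 = 16*4 - 26 = 38, d_14 = (1460 - 38^2)/16 = 16/16 = 1, a_14 = floor((38 + 38)/1) = 76.
  m_15 = 1*76 - 38 = 38, d_15 = (1460 - 38^2)/1 = 16/1 = 16: (m_15, d_15) = (m_1, d_1) = (38, 16), so from here the quotients repeat a_1, ..., a_14; the period length is 14.
So sqrt(1460) = [38; (4, 1, 3, 4, 1, 1, 18, 1, 1, 4, 3, 1, 4, 76)] with period length k = 14.
k is even, so the fundamental solution of x^2 - 1460y^2 = 1 is (p_{k-1}, q_{k-1}) = (p_13, q_13); compute convergents through index 13.
Convergents (p_i = a_i*p_{i-1} + p_{i-2}, q_i = a_i*q_{i-1} + q_{i-2} with p_{-2}=0, p_{-1}=1, q_{-2}=1, q_{-1}=0):
  i=0: a_0=38, p_0 = 38*1 + 0 = 38, q_0 = 38*0 + 1 = 1.
  i=1: a_1=4, p_1 = 4*38 + 1 = 153, q_1 = 4*1 + 0 = 4.
  i=2: a_2=1, p_2 = 1*153 + 38 = 191, q_2 = 1*4 + 1 = 5.
  i=3: a_3=3, p_3 = 3*191 + 153 = 726, q_3 = 3*5 + 4 = 19.
  i=4: a_4=4, p_4 = 4*726 + 191 = 3095, q_4 = 4*19 + 5 = 81.
  i=5: a_5=1, p_5 = 1*3095 + 726 = 3821, q_5 = 1*81 + 19 = 100.
  i=6: a_6=1, p_6 = 1*3821 + 3095 = 6916, q_6 = 1*100 + 81 = 181.
  i=7: a_7=18, p_7 = 18*6916 + 3821 = 128309, q_7 = 18*181 + 100 = 3358.
  i=8: a_8=1, p_8 = 1*128309 + 6916 = 135225, q_8 = 1*3358 + 181 = 3539.
  i=9: a_9=1, p_9 = 1*135225 + 128309 = 263534, q_9 = 1*3539 + 3358 = 6897.
  i=10: a_10=4, p_10 = 4*263534 + 135225 = 1189361, q_10 = 4*6897 + 3539 = 31127.
  i=11: a_11=3, p_11 = 3*1189361 + 263534 = 3831617, q_11 = 3*31127 + 6897 = 100278.
  i=12: a_12=1, p_12 = 1*3831617 + 1189361 = 5020978, q_12 = 1*100278 + 31127 = 131405.
  i=13: a_13=4, p_13 = 4*5020978 + 3831617 = 23915529, q_13 = 4*131405 + 100278 = 625898.
Check: 23915529^2 - 1460*625898^2 = 571952527349841 - 571952527349840 = 1, so (x, y) = (23915529, 625898) solves the equation, and by the theorem it is the least positive solution.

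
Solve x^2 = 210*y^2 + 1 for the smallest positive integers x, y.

First expand sqrt(210) as a continued fraction. With x_i = (sqrt(210) + m_i)/d_i and (m_0, d_0) = (0, 1): a_0 = floor(sqrt(210)) = 14, since 14^2 = 196 <= 210 < 225 = 15^2.
Iterate m_{i+1} = d_i*a_i - m_i, d_{i+1} = (210 - m_{i+1}^2)/d_i, a_{i+1} = floor((a_0 + m_{i+1})/d_{i+1}):
  m_1 = 1*14 - 0 = 14, d_1 = (210 - 14^2)/1 = 14/1 = 14, a_1 = floor((14 + 14)/14) = 2.
  m_2 = 14*2 - 14 = 14, d_2 = (210 - 14^2)/14 = 14/14 = 1, a_2 = floor((14 + 14)/1) = 28.
  m_3 = 1*28 - 14 = 14, d_3 = (210 - 14^2)/1 = 14/1 = 14: (m_3, d_3) = (m_1, d_1) = (14, 14), so from here the quotients repeat a_1, a_2; the period length is 2.
So sqrt(210) = [14; (2, 28)] with period length k = 2.
k is even, so the fundamental solution of x^2 - 210y^2 = 1 is (p_{k-1}, q_{k-1}) = (p_1, q_1); compute convergents through index 1.
Convergents (p_i = a_i*p_{i-1} + p_{i-2}, q_i = a_i*q_{i-1} + q_{i-2} with p_{-2}=0, p_{-1}=1, q_{-2}=1, q_{-1}=0):
  i=0: a_0=14, p_0 = 14*1 + 0 = 14, q_0 = 14*0 + 1 = 1.
  i=1: a_1=2, p_1 = 2*14 + 1 = 29, q_1 = 2*1 + 0 = 2.
Check: 29^2 - 210*2^2 = 841 - 840 = 1, so (x, y) = (29, 2) solves the equation, and by the theorem it is the least positive solution.

(x, y) = (29, 2)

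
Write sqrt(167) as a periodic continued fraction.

[12; (1, 11, 1, 24)]

Write x_i = (sqrt(167) + m_i)/d_i with (m_0, d_0) = (0, 1). a_0 = floor(sqrt(167)) = 12, since 12^2 = 144 <= 167 < 169 = 13^2.
Iterate m_{i+1} = d_i*a_i - m_i, d_{i+1} = (167 - m_{i+1}^2)/d_i, a_{i+1} = floor((a_0 + m_{i+1})/d_{i+1}):
  m_1 = 1*12 - 0 = 12, d_1 = (167 - 12^2)/1 = 23/1 = 23, a_1 = floor((12 + 12)/23) = 1.
  m_2 = 23*1 - 12 = 11, d_2 = (167 - 11^2)/23 = 46/23 = 2, a_2 = floor((12 + 11)/2) = 11.
  m_3 = 2*11 - 11 = 11, d_3 = (167 - 11^2)/2 = 46/2 = 23, a_3 = floor((12 + 11)/23) = 1.
  m_4 = 23*1 - 11 = 12, d_4 = (167 - 12^2)/23 = 23/23 = 1, a_4 = floor((12 + 12)/1) = 24.
  m_5 = 1*24 - 12 = 12, d_5 = (167 - 12^2)/1 = 23/1 = 23: (m_5, d_5) = (m_1, d_1) = (12, 23), so from here the quotients repeat a_1, ..., a_4; the period length is 4.
Hence the expansion of sqrt(167) is a_0 = 12 followed by the repeating block 1, 11, 1, 24 (period 4).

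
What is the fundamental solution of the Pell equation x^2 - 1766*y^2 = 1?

(x, y) = (1765, 42)

First expand sqrt(1766) as a continued fraction. With x_i = (sqrt(1766) + m_i)/d_i and (m_0, d_0) = (0, 1): a_0 = floor(sqrt(1766)) = 42, since 42^2 = 1764 <= 1766 < 1849 = 43^2.
Iterate m_{i+1} = d_i*a_i - m_i, d_{i+1} = (1766 - m_{i+1}^2)/d_i, a_{i+1} = floor((a_0 + m_{i+1})/d_{i+1}):
  m_1 = 1*42 - 0 = 42, d_1 = (1766 - 42^2)/1 = 2/1 = 2, a_1 = floor((42 + 42)/2) = 42.
  m_2 = 2*42 - 42 = 42, d_2 = (1766 - 42^2)/2 = 2/2 = 1, a_2 = floor((42 + 42)/1) = 84.
  m_3 = 1*84 - 42 = 42, d_3 = (1766 - 42^2)/1 = 2/1 = 2: (m_3, d_3) = (m_1, d_1) = (42, 2), so from here the quotients repeat a_1, a_2; the period length is 2.
So sqrt(1766) = [42; (42, 84)] with period length k = 2.
k is even, so the fundamental solution of x^2 - 1766y^2 = 1 is (p_{k-1}, q_{k-1}) = (p_1, q_1); compute convergents through index 1.
Convergents (p_i = a_i*p_{i-1} + p_{i-2}, q_i = a_i*q_{i-1} + q_{i-2} with p_{-2}=0, p_{-1}=1, q_{-2}=1, q_{-1}=0):
  i=0: a_0=42, p_0 = 42*1 + 0 = 42, q_0 = 42*0 + 1 = 1.
  i=1: a_1=42, p_1 = 42*42 + 1 = 1765, q_1 = 42*1 + 0 = 42.
Check: 1765^2 - 1766*42^2 = 3115225 - 3115224 = 1, so (x, y) = (1765, 42) solves the equation, and by the theorem it is the least positive solution.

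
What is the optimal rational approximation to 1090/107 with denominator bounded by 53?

163/16

Expand x = 1090/107 as a continued fraction with the Euclidean algorithm:
  1090 = 10*107 + 20, so a_0 = 10.
  107 = 5*20 + 7, so a_1 = 5.
  20 = 2*7 + 6, so a_2 = 2.
  7 = 1*6 + 1, so a_3 = 1.
  6 = 6*1 + 0, so a_4 = 6.
so x = [10; 5, 2, 1, 6].
Convergents (p_i = a_i*p_{i-1} + p_{i-2}, q_i = a_i*q_{i-1} + q_{i-2} with p_{-2}=0, p_{-1}=1, q_{-2}=1, q_{-1}=0), until the denominator exceeds 53:
  i=0: a_0=10, p_0 = 10*1 + 0 = 10, q_0 = 10*0 + 1 = 1.
  i=1: a_1=5, p_1 = 5*10 + 1 = 51, q_1 = 5*1 + 0 = 5.
  i=2: a_2=2, p_2 = 2*51 + 10 = 112, q_2 = 2*5 + 1 = 11.
  i=3: a_3=1, p_3 = 1*112 + 51 = 163, q_3 = 1*11 + 5 = 16.
  i=4: a_4=6, p_4 = 6*163 + 112 = 1090, q_4 = 6*16 + 11 = 107.
q_4 = 107 > 53, so the last convergent with denominator <= 53 is p_3/q_3 = 163/16.
The closest fraction with denominator <= 53 is either p_3/q_3 or the intermediate fraction (k*p_3 + p_2)/(k*q_3 + q_2) with the largest k >= 1 whose denominator stays <= 53; these approach x as k grows, and every other convergent or intermediate fraction in range is farther away.
Largest k: floor((53 - q_2)/q_3) = floor((53 - 11)/16) = 2.
That gives (2*163 + 112)/(2*16 + 11) = 438/43.
Compare the errors: |x - 163/16| = |1090*16 - 163*107|/(107*16) = 1/1712, and |x - 438/43| = |1090*43 - 438*107|/(107*43) = 4/4601.
Cross-multiplying, 1*4601 = 4601 < 6848 = 4*1712, so 1/1712 is smaller: the convergent 163/16 is closer to x than 438/43.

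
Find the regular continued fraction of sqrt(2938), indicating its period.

Write x_i = (sqrt(2938) + m_i)/d_i with (m_0, d_0) = (0, 1). a_0 = floor(sqrt(2938)) = 54, since 54^2 = 2916 <= 2938 < 3025 = 55^2.
Iterate m_{i+1} = d_i*a_i - m_i, d_{i+1} = (2938 - m_{i+1}^2)/d_i, a_{i+1} = floor((a_0 + m_{i+1})/d_{i+1}):
  m_1 = 1*54 - 0 = 54, d_1 = (2938 - 54^2)/1 = 22/1 = 22, a_1 = floor((54 + 54)/22) = 4.
  m_2 = 22*4 - 54 = 34, d_2 = (2938 - 34^2)/22 = 1782/22 = 81, a_2 = floor((54 + 34)/81) = 1.
  m_3 = 81*1 - 34 = 47, d_3 = (2938 - 47^2)/81 = 729/81 = 9, a_3 = floor((54 + 47)/9) = 11.
  m_4 = 9*11 - 47 = 52, d_4 = (2938 - 52^2)/9 = 234/9 = 26, a_4 = floor((54 + 52)/26) = 4.
  m_5 = 26*4 - 52 = 52, d_5 = (2938 - 52^2)/26 = 234/26 = 9, a_5 = floor((54 + 52)/9) = 11.
  m_6 = 9*11 - 52 = 47, d_6 = (2938 - 47^2)/9 = 729/9 = 81, a_6 = floor((54 + 47)/81) = 1.
  m_7 = 81*1 - 47 = 34, d_7 = (2938 - 34^2)/81 = 1782/81 = 22, a_7 = floor((54 + 34)/22) = 4.
  m_8 = 22*4 - 34 = 54, d_8 = (2938 - 54^2)/22 = 22/22 = 1, a_8 = floor((54 + 54)/1) = 108.
  m_9 = 1*108 - 54 = 54, d_9 = (2938 - 54^2)/1 = 22/1 = 22: (m_9, d_9) = (m_1, d_1) = (54, 22), so from here the quotients repeat a_1, ..., a_8; the period length is 8.
Hence the expansion of sqrt(2938) is a_0 = 54 followed by the repeating block 4, 1, 11, 4, 11, 1, 4, 108 (period 8).

[54; (4, 1, 11, 4, 11, 1, 4, 108)]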